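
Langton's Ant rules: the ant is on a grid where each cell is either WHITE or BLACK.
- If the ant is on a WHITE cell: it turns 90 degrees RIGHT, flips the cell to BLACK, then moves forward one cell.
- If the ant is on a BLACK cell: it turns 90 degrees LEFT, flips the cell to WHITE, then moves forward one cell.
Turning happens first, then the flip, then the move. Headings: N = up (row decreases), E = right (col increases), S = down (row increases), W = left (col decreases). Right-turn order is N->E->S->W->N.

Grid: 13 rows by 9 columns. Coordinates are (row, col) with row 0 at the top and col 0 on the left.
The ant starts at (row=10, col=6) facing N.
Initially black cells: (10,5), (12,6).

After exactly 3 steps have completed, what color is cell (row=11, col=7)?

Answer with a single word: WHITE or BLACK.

Answer: BLACK

Derivation:
Step 1: on WHITE (10,6): turn R to E, flip to black, move to (10,7). |black|=3
Step 2: on WHITE (10,7): turn R to S, flip to black, move to (11,7). |black|=4
Step 3: on WHITE (11,7): turn R to W, flip to black, move to (11,6). |black|=5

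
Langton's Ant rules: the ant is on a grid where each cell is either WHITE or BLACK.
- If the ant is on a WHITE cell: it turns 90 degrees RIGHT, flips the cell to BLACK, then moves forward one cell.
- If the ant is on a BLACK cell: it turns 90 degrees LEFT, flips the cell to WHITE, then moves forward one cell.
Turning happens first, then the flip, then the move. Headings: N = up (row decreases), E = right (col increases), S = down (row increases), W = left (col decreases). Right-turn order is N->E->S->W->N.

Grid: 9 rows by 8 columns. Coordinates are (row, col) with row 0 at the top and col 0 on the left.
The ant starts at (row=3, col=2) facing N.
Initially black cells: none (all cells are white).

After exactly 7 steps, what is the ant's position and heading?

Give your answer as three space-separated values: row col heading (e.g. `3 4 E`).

Step 1: on WHITE (3,2): turn R to E, flip to black, move to (3,3). |black|=1
Step 2: on WHITE (3,3): turn R to S, flip to black, move to (4,3). |black|=2
Step 3: on WHITE (4,3): turn R to W, flip to black, move to (4,2). |black|=3
Step 4: on WHITE (4,2): turn R to N, flip to black, move to (3,2). |black|=4
Step 5: on BLACK (3,2): turn L to W, flip to white, move to (3,1). |black|=3
Step 6: on WHITE (3,1): turn R to N, flip to black, move to (2,1). |black|=4
Step 7: on WHITE (2,1): turn R to E, flip to black, move to (2,2). |black|=5

Answer: 2 2 E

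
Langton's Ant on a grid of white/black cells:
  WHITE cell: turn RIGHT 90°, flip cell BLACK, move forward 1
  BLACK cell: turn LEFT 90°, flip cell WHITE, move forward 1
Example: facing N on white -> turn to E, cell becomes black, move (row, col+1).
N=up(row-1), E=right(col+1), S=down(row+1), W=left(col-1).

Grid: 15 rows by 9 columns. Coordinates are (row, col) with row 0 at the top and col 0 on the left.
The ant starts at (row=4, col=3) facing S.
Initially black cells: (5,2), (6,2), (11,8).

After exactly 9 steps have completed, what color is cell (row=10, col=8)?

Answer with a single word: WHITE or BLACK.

Answer: WHITE

Derivation:
Step 1: on WHITE (4,3): turn R to W, flip to black, move to (4,2). |black|=4
Step 2: on WHITE (4,2): turn R to N, flip to black, move to (3,2). |black|=5
Step 3: on WHITE (3,2): turn R to E, flip to black, move to (3,3). |black|=6
Step 4: on WHITE (3,3): turn R to S, flip to black, move to (4,3). |black|=7
Step 5: on BLACK (4,3): turn L to E, flip to white, move to (4,4). |black|=6
Step 6: on WHITE (4,4): turn R to S, flip to black, move to (5,4). |black|=7
Step 7: on WHITE (5,4): turn R to W, flip to black, move to (5,3). |black|=8
Step 8: on WHITE (5,3): turn R to N, flip to black, move to (4,3). |black|=9
Step 9: on WHITE (4,3): turn R to E, flip to black, move to (4,4). |black|=10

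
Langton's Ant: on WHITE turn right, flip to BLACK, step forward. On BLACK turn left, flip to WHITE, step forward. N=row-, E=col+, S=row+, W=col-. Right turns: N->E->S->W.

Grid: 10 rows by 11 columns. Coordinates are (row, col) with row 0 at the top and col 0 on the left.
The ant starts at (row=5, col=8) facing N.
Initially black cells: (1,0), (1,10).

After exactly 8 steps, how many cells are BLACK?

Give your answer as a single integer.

Answer: 8

Derivation:
Step 1: on WHITE (5,8): turn R to E, flip to black, move to (5,9). |black|=3
Step 2: on WHITE (5,9): turn R to S, flip to black, move to (6,9). |black|=4
Step 3: on WHITE (6,9): turn R to W, flip to black, move to (6,8). |black|=5
Step 4: on WHITE (6,8): turn R to N, flip to black, move to (5,8). |black|=6
Step 5: on BLACK (5,8): turn L to W, flip to white, move to (5,7). |black|=5
Step 6: on WHITE (5,7): turn R to N, flip to black, move to (4,7). |black|=6
Step 7: on WHITE (4,7): turn R to E, flip to black, move to (4,8). |black|=7
Step 8: on WHITE (4,8): turn R to S, flip to black, move to (5,8). |black|=8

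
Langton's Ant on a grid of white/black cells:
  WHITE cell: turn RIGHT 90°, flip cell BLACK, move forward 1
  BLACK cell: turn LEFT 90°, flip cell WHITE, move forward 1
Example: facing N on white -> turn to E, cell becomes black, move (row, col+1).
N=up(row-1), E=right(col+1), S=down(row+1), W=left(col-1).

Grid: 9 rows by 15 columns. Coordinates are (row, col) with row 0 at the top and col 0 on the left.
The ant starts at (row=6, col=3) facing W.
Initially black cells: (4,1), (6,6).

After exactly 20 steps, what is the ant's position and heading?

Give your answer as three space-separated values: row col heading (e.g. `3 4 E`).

Step 1: on WHITE (6,3): turn R to N, flip to black, move to (5,3). |black|=3
Step 2: on WHITE (5,3): turn R to E, flip to black, move to (5,4). |black|=4
Step 3: on WHITE (5,4): turn R to S, flip to black, move to (6,4). |black|=5
Step 4: on WHITE (6,4): turn R to W, flip to black, move to (6,3). |black|=6
Step 5: on BLACK (6,3): turn L to S, flip to white, move to (7,3). |black|=5
Step 6: on WHITE (7,3): turn R to W, flip to black, move to (7,2). |black|=6
Step 7: on WHITE (7,2): turn R to N, flip to black, move to (6,2). |black|=7
Step 8: on WHITE (6,2): turn R to E, flip to black, move to (6,3). |black|=8
Step 9: on WHITE (6,3): turn R to S, flip to black, move to (7,3). |black|=9
Step 10: on BLACK (7,3): turn L to E, flip to white, move to (7,4). |black|=8
Step 11: on WHITE (7,4): turn R to S, flip to black, move to (8,4). |black|=9
Step 12: on WHITE (8,4): turn R to W, flip to black, move to (8,3). |black|=10
Step 13: on WHITE (8,3): turn R to N, flip to black, move to (7,3). |black|=11
Step 14: on WHITE (7,3): turn R to E, flip to black, move to (7,4). |black|=12
Step 15: on BLACK (7,4): turn L to N, flip to white, move to (6,4). |black|=11
Step 16: on BLACK (6,4): turn L to W, flip to white, move to (6,3). |black|=10
Step 17: on BLACK (6,3): turn L to S, flip to white, move to (7,3). |black|=9
Step 18: on BLACK (7,3): turn L to E, flip to white, move to (7,4). |black|=8
Step 19: on WHITE (7,4): turn R to S, flip to black, move to (8,4). |black|=9
Step 20: on BLACK (8,4): turn L to E, flip to white, move to (8,5). |black|=8

Answer: 8 5 E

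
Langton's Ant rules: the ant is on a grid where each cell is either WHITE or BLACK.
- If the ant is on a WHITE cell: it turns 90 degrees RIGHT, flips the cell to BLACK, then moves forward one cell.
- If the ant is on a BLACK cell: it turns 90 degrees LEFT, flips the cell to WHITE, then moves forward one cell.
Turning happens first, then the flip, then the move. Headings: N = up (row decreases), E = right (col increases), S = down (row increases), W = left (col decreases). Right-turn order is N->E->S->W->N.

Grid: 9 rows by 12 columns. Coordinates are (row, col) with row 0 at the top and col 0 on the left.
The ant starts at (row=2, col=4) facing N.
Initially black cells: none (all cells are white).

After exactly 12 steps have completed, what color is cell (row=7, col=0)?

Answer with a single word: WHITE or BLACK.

Step 1: on WHITE (2,4): turn R to E, flip to black, move to (2,5). |black|=1
Step 2: on WHITE (2,5): turn R to S, flip to black, move to (3,5). |black|=2
Step 3: on WHITE (3,5): turn R to W, flip to black, move to (3,4). |black|=3
Step 4: on WHITE (3,4): turn R to N, flip to black, move to (2,4). |black|=4
Step 5: on BLACK (2,4): turn L to W, flip to white, move to (2,3). |black|=3
Step 6: on WHITE (2,3): turn R to N, flip to black, move to (1,3). |black|=4
Step 7: on WHITE (1,3): turn R to E, flip to black, move to (1,4). |black|=5
Step 8: on WHITE (1,4): turn R to S, flip to black, move to (2,4). |black|=6
Step 9: on WHITE (2,4): turn R to W, flip to black, move to (2,3). |black|=7
Step 10: on BLACK (2,3): turn L to S, flip to white, move to (3,3). |black|=6
Step 11: on WHITE (3,3): turn R to W, flip to black, move to (3,2). |black|=7
Step 12: on WHITE (3,2): turn R to N, flip to black, move to (2,2). |black|=8

Answer: WHITE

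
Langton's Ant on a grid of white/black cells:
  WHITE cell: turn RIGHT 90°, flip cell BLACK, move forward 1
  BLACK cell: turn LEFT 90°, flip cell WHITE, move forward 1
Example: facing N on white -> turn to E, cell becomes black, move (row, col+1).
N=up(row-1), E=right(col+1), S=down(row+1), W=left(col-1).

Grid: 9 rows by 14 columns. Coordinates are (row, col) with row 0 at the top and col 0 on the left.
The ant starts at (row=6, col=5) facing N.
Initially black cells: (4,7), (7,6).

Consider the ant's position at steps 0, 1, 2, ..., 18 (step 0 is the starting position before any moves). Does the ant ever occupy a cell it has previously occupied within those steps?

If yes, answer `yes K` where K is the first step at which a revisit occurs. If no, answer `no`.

Answer: yes 6

Derivation:
Step 1: on WHITE (6,5): turn R to E, flip to black, move to (6,6). |black|=3 — new cell
Step 2: on WHITE (6,6): turn R to S, flip to black, move to (7,6). |black|=4 — new cell
Step 3: on BLACK (7,6): turn L to E, flip to white, move to (7,7). |black|=3 — new cell
Step 4: on WHITE (7,7): turn R to S, flip to black, move to (8,7). |black|=4 — new cell
Step 5: on WHITE (8,7): turn R to W, flip to black, move to (8,6). |black|=5 — new cell
Step 6: on WHITE (8,6): turn R to N, flip to black, move to (7,6). |black|=6 — REVISIT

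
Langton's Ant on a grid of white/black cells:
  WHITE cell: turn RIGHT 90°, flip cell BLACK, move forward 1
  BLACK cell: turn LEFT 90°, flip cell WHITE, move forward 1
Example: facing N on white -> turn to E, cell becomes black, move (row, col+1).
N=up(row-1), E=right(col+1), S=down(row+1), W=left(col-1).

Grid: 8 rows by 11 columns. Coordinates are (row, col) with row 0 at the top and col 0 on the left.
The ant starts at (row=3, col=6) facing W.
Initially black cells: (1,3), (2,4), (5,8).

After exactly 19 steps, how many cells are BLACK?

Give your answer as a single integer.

Answer: 10

Derivation:
Step 1: on WHITE (3,6): turn R to N, flip to black, move to (2,6). |black|=4
Step 2: on WHITE (2,6): turn R to E, flip to black, move to (2,7). |black|=5
Step 3: on WHITE (2,7): turn R to S, flip to black, move to (3,7). |black|=6
Step 4: on WHITE (3,7): turn R to W, flip to black, move to (3,6). |black|=7
Step 5: on BLACK (3,6): turn L to S, flip to white, move to (4,6). |black|=6
Step 6: on WHITE (4,6): turn R to W, flip to black, move to (4,5). |black|=7
Step 7: on WHITE (4,5): turn R to N, flip to black, move to (3,5). |black|=8
Step 8: on WHITE (3,5): turn R to E, flip to black, move to (3,6). |black|=9
Step 9: on WHITE (3,6): turn R to S, flip to black, move to (4,6). |black|=10
Step 10: on BLACK (4,6): turn L to E, flip to white, move to (4,7). |black|=9
Step 11: on WHITE (4,7): turn R to S, flip to black, move to (5,7). |black|=10
Step 12: on WHITE (5,7): turn R to W, flip to black, move to (5,6). |black|=11
Step 13: on WHITE (5,6): turn R to N, flip to black, move to (4,6). |black|=12
Step 14: on WHITE (4,6): turn R to E, flip to black, move to (4,7). |black|=13
Step 15: on BLACK (4,7): turn L to N, flip to white, move to (3,7). |black|=12
Step 16: on BLACK (3,7): turn L to W, flip to white, move to (3,6). |black|=11
Step 17: on BLACK (3,6): turn L to S, flip to white, move to (4,6). |black|=10
Step 18: on BLACK (4,6): turn L to E, flip to white, move to (4,7). |black|=9
Step 19: on WHITE (4,7): turn R to S, flip to black, move to (5,7). |black|=10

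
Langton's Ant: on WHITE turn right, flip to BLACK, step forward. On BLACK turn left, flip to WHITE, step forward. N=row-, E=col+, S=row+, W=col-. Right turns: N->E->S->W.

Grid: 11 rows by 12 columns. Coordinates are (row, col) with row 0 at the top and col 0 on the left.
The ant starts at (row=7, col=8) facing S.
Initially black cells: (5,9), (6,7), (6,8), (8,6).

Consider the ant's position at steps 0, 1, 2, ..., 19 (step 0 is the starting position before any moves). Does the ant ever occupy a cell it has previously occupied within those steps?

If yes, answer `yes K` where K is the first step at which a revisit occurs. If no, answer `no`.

Step 1: on WHITE (7,8): turn R to W, flip to black, move to (7,7). |black|=5 — new cell
Step 2: on WHITE (7,7): turn R to N, flip to black, move to (6,7). |black|=6 — new cell
Step 3: on BLACK (6,7): turn L to W, flip to white, move to (6,6). |black|=5 — new cell
Step 4: on WHITE (6,6): turn R to N, flip to black, move to (5,6). |black|=6 — new cell
Step 5: on WHITE (5,6): turn R to E, flip to black, move to (5,7). |black|=7 — new cell
Step 6: on WHITE (5,7): turn R to S, flip to black, move to (6,7). |black|=8 — REVISIT

Answer: yes 6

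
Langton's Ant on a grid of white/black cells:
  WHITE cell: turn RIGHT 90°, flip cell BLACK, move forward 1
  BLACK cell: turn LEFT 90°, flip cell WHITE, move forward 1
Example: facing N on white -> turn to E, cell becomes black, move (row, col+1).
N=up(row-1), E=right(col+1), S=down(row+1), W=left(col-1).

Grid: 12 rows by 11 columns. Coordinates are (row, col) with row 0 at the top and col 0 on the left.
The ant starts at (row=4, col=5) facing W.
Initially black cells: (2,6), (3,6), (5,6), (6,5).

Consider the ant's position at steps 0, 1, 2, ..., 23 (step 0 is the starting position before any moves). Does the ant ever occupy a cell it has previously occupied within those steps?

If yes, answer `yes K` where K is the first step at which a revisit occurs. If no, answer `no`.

Answer: yes 7

Derivation:
Step 1: on WHITE (4,5): turn R to N, flip to black, move to (3,5). |black|=5 — new cell
Step 2: on WHITE (3,5): turn R to E, flip to black, move to (3,6). |black|=6 — new cell
Step 3: on BLACK (3,6): turn L to N, flip to white, move to (2,6). |black|=5 — new cell
Step 4: on BLACK (2,6): turn L to W, flip to white, move to (2,5). |black|=4 — new cell
Step 5: on WHITE (2,5): turn R to N, flip to black, move to (1,5). |black|=5 — new cell
Step 6: on WHITE (1,5): turn R to E, flip to black, move to (1,6). |black|=6 — new cell
Step 7: on WHITE (1,6): turn R to S, flip to black, move to (2,6). |black|=7 — REVISIT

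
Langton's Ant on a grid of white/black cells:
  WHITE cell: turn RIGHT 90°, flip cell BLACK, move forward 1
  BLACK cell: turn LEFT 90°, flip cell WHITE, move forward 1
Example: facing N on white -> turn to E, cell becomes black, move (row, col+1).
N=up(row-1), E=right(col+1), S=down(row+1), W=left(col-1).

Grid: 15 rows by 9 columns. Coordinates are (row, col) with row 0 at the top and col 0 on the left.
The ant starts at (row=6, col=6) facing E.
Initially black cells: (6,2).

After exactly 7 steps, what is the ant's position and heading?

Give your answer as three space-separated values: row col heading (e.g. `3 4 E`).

Answer: 6 7 S

Derivation:
Step 1: on WHITE (6,6): turn R to S, flip to black, move to (7,6). |black|=2
Step 2: on WHITE (7,6): turn R to W, flip to black, move to (7,5). |black|=3
Step 3: on WHITE (7,5): turn R to N, flip to black, move to (6,5). |black|=4
Step 4: on WHITE (6,5): turn R to E, flip to black, move to (6,6). |black|=5
Step 5: on BLACK (6,6): turn L to N, flip to white, move to (5,6). |black|=4
Step 6: on WHITE (5,6): turn R to E, flip to black, move to (5,7). |black|=5
Step 7: on WHITE (5,7): turn R to S, flip to black, move to (6,7). |black|=6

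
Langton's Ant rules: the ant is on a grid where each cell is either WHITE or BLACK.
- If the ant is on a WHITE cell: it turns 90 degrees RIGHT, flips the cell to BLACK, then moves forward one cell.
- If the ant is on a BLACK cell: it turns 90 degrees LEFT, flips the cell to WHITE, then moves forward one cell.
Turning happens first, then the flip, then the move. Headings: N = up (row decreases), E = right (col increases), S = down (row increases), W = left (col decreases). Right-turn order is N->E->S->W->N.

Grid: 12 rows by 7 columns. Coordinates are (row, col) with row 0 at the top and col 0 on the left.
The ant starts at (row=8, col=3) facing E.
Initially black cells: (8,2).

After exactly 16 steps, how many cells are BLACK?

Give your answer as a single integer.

Step 1: on WHITE (8,3): turn R to S, flip to black, move to (9,3). |black|=2
Step 2: on WHITE (9,3): turn R to W, flip to black, move to (9,2). |black|=3
Step 3: on WHITE (9,2): turn R to N, flip to black, move to (8,2). |black|=4
Step 4: on BLACK (8,2): turn L to W, flip to white, move to (8,1). |black|=3
Step 5: on WHITE (8,1): turn R to N, flip to black, move to (7,1). |black|=4
Step 6: on WHITE (7,1): turn R to E, flip to black, move to (7,2). |black|=5
Step 7: on WHITE (7,2): turn R to S, flip to black, move to (8,2). |black|=6
Step 8: on WHITE (8,2): turn R to W, flip to black, move to (8,1). |black|=7
Step 9: on BLACK (8,1): turn L to S, flip to white, move to (9,1). |black|=6
Step 10: on WHITE (9,1): turn R to W, flip to black, move to (9,0). |black|=7
Step 11: on WHITE (9,0): turn R to N, flip to black, move to (8,0). |black|=8
Step 12: on WHITE (8,0): turn R to E, flip to black, move to (8,1). |black|=9
Step 13: on WHITE (8,1): turn R to S, flip to black, move to (9,1). |black|=10
Step 14: on BLACK (9,1): turn L to E, flip to white, move to (9,2). |black|=9
Step 15: on BLACK (9,2): turn L to N, flip to white, move to (8,2). |black|=8
Step 16: on BLACK (8,2): turn L to W, flip to white, move to (8,1). |black|=7

Answer: 7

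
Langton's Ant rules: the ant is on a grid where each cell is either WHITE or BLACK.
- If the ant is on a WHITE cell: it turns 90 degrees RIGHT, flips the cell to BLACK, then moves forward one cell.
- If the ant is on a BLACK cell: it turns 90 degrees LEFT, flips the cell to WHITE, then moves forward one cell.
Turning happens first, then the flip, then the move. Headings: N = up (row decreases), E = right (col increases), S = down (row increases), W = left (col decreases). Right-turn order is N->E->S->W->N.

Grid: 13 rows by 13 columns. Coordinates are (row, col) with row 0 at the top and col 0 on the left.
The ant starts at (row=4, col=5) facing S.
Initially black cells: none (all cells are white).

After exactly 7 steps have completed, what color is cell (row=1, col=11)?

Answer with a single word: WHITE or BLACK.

Answer: WHITE

Derivation:
Step 1: on WHITE (4,5): turn R to W, flip to black, move to (4,4). |black|=1
Step 2: on WHITE (4,4): turn R to N, flip to black, move to (3,4). |black|=2
Step 3: on WHITE (3,4): turn R to E, flip to black, move to (3,5). |black|=3
Step 4: on WHITE (3,5): turn R to S, flip to black, move to (4,5). |black|=4
Step 5: on BLACK (4,5): turn L to E, flip to white, move to (4,6). |black|=3
Step 6: on WHITE (4,6): turn R to S, flip to black, move to (5,6). |black|=4
Step 7: on WHITE (5,6): turn R to W, flip to black, move to (5,5). |black|=5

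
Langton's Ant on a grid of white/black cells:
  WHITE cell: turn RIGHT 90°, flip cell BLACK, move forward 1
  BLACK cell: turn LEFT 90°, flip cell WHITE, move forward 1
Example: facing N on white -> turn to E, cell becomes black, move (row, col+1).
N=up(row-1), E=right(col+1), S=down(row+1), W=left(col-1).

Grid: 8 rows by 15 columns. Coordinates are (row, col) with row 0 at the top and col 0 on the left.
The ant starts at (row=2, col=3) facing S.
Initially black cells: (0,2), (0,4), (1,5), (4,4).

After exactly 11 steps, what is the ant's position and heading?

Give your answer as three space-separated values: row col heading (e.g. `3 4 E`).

Answer: 1 5 E

Derivation:
Step 1: on WHITE (2,3): turn R to W, flip to black, move to (2,2). |black|=5
Step 2: on WHITE (2,2): turn R to N, flip to black, move to (1,2). |black|=6
Step 3: on WHITE (1,2): turn R to E, flip to black, move to (1,3). |black|=7
Step 4: on WHITE (1,3): turn R to S, flip to black, move to (2,3). |black|=8
Step 5: on BLACK (2,3): turn L to E, flip to white, move to (2,4). |black|=7
Step 6: on WHITE (2,4): turn R to S, flip to black, move to (3,4). |black|=8
Step 7: on WHITE (3,4): turn R to W, flip to black, move to (3,3). |black|=9
Step 8: on WHITE (3,3): turn R to N, flip to black, move to (2,3). |black|=10
Step 9: on WHITE (2,3): turn R to E, flip to black, move to (2,4). |black|=11
Step 10: on BLACK (2,4): turn L to N, flip to white, move to (1,4). |black|=10
Step 11: on WHITE (1,4): turn R to E, flip to black, move to (1,5). |black|=11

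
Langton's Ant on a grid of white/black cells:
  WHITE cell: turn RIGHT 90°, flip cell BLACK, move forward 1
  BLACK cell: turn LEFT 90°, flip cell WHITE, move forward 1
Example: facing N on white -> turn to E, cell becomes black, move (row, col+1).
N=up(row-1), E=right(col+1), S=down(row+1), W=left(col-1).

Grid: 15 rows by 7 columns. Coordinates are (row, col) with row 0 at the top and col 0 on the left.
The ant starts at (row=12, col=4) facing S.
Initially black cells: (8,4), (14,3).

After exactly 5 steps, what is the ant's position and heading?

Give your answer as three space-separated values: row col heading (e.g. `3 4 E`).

Answer: 12 5 E

Derivation:
Step 1: on WHITE (12,4): turn R to W, flip to black, move to (12,3). |black|=3
Step 2: on WHITE (12,3): turn R to N, flip to black, move to (11,3). |black|=4
Step 3: on WHITE (11,3): turn R to E, flip to black, move to (11,4). |black|=5
Step 4: on WHITE (11,4): turn R to S, flip to black, move to (12,4). |black|=6
Step 5: on BLACK (12,4): turn L to E, flip to white, move to (12,5). |black|=5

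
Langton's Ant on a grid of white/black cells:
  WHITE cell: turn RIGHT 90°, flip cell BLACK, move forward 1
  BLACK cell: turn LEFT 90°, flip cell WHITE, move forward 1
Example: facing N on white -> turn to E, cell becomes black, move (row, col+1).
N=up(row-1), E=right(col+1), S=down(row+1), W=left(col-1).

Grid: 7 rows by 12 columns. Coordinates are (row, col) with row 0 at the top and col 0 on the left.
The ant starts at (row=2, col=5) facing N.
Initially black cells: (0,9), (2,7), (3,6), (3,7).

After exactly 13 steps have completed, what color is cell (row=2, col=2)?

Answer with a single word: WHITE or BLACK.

Answer: WHITE

Derivation:
Step 1: on WHITE (2,5): turn R to E, flip to black, move to (2,6). |black|=5
Step 2: on WHITE (2,6): turn R to S, flip to black, move to (3,6). |black|=6
Step 3: on BLACK (3,6): turn L to E, flip to white, move to (3,7). |black|=5
Step 4: on BLACK (3,7): turn L to N, flip to white, move to (2,7). |black|=4
Step 5: on BLACK (2,7): turn L to W, flip to white, move to (2,6). |black|=3
Step 6: on BLACK (2,6): turn L to S, flip to white, move to (3,6). |black|=2
Step 7: on WHITE (3,6): turn R to W, flip to black, move to (3,5). |black|=3
Step 8: on WHITE (3,5): turn R to N, flip to black, move to (2,5). |black|=4
Step 9: on BLACK (2,5): turn L to W, flip to white, move to (2,4). |black|=3
Step 10: on WHITE (2,4): turn R to N, flip to black, move to (1,4). |black|=4
Step 11: on WHITE (1,4): turn R to E, flip to black, move to (1,5). |black|=5
Step 12: on WHITE (1,5): turn R to S, flip to black, move to (2,5). |black|=6
Step 13: on WHITE (2,5): turn R to W, flip to black, move to (2,4). |black|=7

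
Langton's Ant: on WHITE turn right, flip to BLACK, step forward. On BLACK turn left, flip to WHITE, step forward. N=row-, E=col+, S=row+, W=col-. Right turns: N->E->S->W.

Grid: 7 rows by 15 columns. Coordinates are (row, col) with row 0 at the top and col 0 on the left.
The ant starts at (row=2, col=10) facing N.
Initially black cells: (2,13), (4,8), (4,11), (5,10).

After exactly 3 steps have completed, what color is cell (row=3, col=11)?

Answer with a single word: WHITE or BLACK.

Answer: BLACK

Derivation:
Step 1: on WHITE (2,10): turn R to E, flip to black, move to (2,11). |black|=5
Step 2: on WHITE (2,11): turn R to S, flip to black, move to (3,11). |black|=6
Step 3: on WHITE (3,11): turn R to W, flip to black, move to (3,10). |black|=7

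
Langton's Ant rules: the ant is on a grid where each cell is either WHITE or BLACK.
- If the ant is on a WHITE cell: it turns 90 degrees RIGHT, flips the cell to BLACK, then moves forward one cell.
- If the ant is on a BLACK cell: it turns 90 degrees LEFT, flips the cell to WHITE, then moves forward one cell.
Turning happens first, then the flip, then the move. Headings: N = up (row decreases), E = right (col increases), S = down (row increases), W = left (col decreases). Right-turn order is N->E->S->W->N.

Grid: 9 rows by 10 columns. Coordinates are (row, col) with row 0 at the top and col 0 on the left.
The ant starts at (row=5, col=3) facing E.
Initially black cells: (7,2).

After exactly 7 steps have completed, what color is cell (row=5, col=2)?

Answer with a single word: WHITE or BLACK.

Step 1: on WHITE (5,3): turn R to S, flip to black, move to (6,3). |black|=2
Step 2: on WHITE (6,3): turn R to W, flip to black, move to (6,2). |black|=3
Step 3: on WHITE (6,2): turn R to N, flip to black, move to (5,2). |black|=4
Step 4: on WHITE (5,2): turn R to E, flip to black, move to (5,3). |black|=5
Step 5: on BLACK (5,3): turn L to N, flip to white, move to (4,3). |black|=4
Step 6: on WHITE (4,3): turn R to E, flip to black, move to (4,4). |black|=5
Step 7: on WHITE (4,4): turn R to S, flip to black, move to (5,4). |black|=6

Answer: BLACK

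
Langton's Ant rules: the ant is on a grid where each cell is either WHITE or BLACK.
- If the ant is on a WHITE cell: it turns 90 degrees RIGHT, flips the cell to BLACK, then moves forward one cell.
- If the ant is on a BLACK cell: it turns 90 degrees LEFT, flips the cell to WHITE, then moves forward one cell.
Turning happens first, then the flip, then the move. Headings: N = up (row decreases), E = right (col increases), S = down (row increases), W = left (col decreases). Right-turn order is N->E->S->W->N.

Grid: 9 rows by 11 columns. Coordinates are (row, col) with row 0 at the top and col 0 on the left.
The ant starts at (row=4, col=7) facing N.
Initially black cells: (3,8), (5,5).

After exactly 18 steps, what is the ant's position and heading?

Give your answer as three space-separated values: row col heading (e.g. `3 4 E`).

Step 1: on WHITE (4,7): turn R to E, flip to black, move to (4,8). |black|=3
Step 2: on WHITE (4,8): turn R to S, flip to black, move to (5,8). |black|=4
Step 3: on WHITE (5,8): turn R to W, flip to black, move to (5,7). |black|=5
Step 4: on WHITE (5,7): turn R to N, flip to black, move to (4,7). |black|=6
Step 5: on BLACK (4,7): turn L to W, flip to white, move to (4,6). |black|=5
Step 6: on WHITE (4,6): turn R to N, flip to black, move to (3,6). |black|=6
Step 7: on WHITE (3,6): turn R to E, flip to black, move to (3,7). |black|=7
Step 8: on WHITE (3,7): turn R to S, flip to black, move to (4,7). |black|=8
Step 9: on WHITE (4,7): turn R to W, flip to black, move to (4,6). |black|=9
Step 10: on BLACK (4,6): turn L to S, flip to white, move to (5,6). |black|=8
Step 11: on WHITE (5,6): turn R to W, flip to black, move to (5,5). |black|=9
Step 12: on BLACK (5,5): turn L to S, flip to white, move to (6,5). |black|=8
Step 13: on WHITE (6,5): turn R to W, flip to black, move to (6,4). |black|=9
Step 14: on WHITE (6,4): turn R to N, flip to black, move to (5,4). |black|=10
Step 15: on WHITE (5,4): turn R to E, flip to black, move to (5,5). |black|=11
Step 16: on WHITE (5,5): turn R to S, flip to black, move to (6,5). |black|=12
Step 17: on BLACK (6,5): turn L to E, flip to white, move to (6,6). |black|=11
Step 18: on WHITE (6,6): turn R to S, flip to black, move to (7,6). |black|=12

Answer: 7 6 S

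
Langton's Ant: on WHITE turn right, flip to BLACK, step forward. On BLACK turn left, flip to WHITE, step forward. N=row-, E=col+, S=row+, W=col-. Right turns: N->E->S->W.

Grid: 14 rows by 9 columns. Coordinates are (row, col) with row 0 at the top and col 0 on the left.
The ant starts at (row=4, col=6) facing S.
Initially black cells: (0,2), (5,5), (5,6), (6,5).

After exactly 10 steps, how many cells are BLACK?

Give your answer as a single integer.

Step 1: on WHITE (4,6): turn R to W, flip to black, move to (4,5). |black|=5
Step 2: on WHITE (4,5): turn R to N, flip to black, move to (3,5). |black|=6
Step 3: on WHITE (3,5): turn R to E, flip to black, move to (3,6). |black|=7
Step 4: on WHITE (3,6): turn R to S, flip to black, move to (4,6). |black|=8
Step 5: on BLACK (4,6): turn L to E, flip to white, move to (4,7). |black|=7
Step 6: on WHITE (4,7): turn R to S, flip to black, move to (5,7). |black|=8
Step 7: on WHITE (5,7): turn R to W, flip to black, move to (5,6). |black|=9
Step 8: on BLACK (5,6): turn L to S, flip to white, move to (6,6). |black|=8
Step 9: on WHITE (6,6): turn R to W, flip to black, move to (6,5). |black|=9
Step 10: on BLACK (6,5): turn L to S, flip to white, move to (7,5). |black|=8

Answer: 8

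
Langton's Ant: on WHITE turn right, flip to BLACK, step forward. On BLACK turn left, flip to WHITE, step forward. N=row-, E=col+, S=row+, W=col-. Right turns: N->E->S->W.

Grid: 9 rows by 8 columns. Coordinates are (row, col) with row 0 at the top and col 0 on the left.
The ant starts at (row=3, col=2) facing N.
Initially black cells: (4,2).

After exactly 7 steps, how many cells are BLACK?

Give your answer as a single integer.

Step 1: on WHITE (3,2): turn R to E, flip to black, move to (3,3). |black|=2
Step 2: on WHITE (3,3): turn R to S, flip to black, move to (4,3). |black|=3
Step 3: on WHITE (4,3): turn R to W, flip to black, move to (4,2). |black|=4
Step 4: on BLACK (4,2): turn L to S, flip to white, move to (5,2). |black|=3
Step 5: on WHITE (5,2): turn R to W, flip to black, move to (5,1). |black|=4
Step 6: on WHITE (5,1): turn R to N, flip to black, move to (4,1). |black|=5
Step 7: on WHITE (4,1): turn R to E, flip to black, move to (4,2). |black|=6

Answer: 6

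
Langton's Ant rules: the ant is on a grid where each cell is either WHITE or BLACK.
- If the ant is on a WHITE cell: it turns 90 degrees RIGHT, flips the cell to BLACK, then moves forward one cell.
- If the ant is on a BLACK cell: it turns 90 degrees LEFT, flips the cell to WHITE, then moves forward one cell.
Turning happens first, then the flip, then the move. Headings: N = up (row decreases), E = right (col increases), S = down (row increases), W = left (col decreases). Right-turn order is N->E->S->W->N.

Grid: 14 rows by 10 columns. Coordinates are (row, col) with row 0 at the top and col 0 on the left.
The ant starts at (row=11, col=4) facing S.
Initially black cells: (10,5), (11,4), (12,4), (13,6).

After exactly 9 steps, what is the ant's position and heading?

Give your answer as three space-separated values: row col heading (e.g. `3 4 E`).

Step 1: on BLACK (11,4): turn L to E, flip to white, move to (11,5). |black|=3
Step 2: on WHITE (11,5): turn R to S, flip to black, move to (12,5). |black|=4
Step 3: on WHITE (12,5): turn R to W, flip to black, move to (12,4). |black|=5
Step 4: on BLACK (12,4): turn L to S, flip to white, move to (13,4). |black|=4
Step 5: on WHITE (13,4): turn R to W, flip to black, move to (13,3). |black|=5
Step 6: on WHITE (13,3): turn R to N, flip to black, move to (12,3). |black|=6
Step 7: on WHITE (12,3): turn R to E, flip to black, move to (12,4). |black|=7
Step 8: on WHITE (12,4): turn R to S, flip to black, move to (13,4). |black|=8
Step 9: on BLACK (13,4): turn L to E, flip to white, move to (13,5). |black|=7

Answer: 13 5 E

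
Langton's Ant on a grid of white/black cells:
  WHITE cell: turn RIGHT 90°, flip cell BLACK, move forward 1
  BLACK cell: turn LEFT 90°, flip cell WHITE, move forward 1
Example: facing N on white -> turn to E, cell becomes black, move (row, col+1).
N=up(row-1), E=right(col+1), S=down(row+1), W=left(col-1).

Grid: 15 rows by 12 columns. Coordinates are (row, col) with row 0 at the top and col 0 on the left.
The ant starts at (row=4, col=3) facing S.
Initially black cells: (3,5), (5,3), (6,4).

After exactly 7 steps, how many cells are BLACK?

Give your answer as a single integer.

Answer: 8

Derivation:
Step 1: on WHITE (4,3): turn R to W, flip to black, move to (4,2). |black|=4
Step 2: on WHITE (4,2): turn R to N, flip to black, move to (3,2). |black|=5
Step 3: on WHITE (3,2): turn R to E, flip to black, move to (3,3). |black|=6
Step 4: on WHITE (3,3): turn R to S, flip to black, move to (4,3). |black|=7
Step 5: on BLACK (4,3): turn L to E, flip to white, move to (4,4). |black|=6
Step 6: on WHITE (4,4): turn R to S, flip to black, move to (5,4). |black|=7
Step 7: on WHITE (5,4): turn R to W, flip to black, move to (5,3). |black|=8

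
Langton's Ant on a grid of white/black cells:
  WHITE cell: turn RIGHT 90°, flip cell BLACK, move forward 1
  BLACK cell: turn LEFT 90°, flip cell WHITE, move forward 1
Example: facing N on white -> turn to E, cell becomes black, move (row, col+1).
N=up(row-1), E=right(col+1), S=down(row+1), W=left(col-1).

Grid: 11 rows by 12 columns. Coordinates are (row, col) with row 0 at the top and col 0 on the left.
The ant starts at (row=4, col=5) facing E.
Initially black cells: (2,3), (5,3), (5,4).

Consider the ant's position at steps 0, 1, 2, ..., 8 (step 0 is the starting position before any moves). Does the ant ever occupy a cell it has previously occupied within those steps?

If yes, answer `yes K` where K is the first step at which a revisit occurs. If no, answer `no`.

Answer: no

Derivation:
Step 1: on WHITE (4,5): turn R to S, flip to black, move to (5,5). |black|=4 — new cell
Step 2: on WHITE (5,5): turn R to W, flip to black, move to (5,4). |black|=5 — new cell
Step 3: on BLACK (5,4): turn L to S, flip to white, move to (6,4). |black|=4 — new cell
Step 4: on WHITE (6,4): turn R to W, flip to black, move to (6,3). |black|=5 — new cell
Step 5: on WHITE (6,3): turn R to N, flip to black, move to (5,3). |black|=6 — new cell
Step 6: on BLACK (5,3): turn L to W, flip to white, move to (5,2). |black|=5 — new cell
Step 7: on WHITE (5,2): turn R to N, flip to black, move to (4,2). |black|=6 — new cell
Step 8: on WHITE (4,2): turn R to E, flip to black, move to (4,3). |black|=7 — new cell
No revisit within 8 steps.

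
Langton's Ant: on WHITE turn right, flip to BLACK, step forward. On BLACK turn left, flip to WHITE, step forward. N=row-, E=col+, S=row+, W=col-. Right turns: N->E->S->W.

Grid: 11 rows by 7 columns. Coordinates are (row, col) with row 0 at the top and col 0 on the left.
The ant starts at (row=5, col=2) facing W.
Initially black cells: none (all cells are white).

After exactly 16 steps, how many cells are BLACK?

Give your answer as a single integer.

Step 1: on WHITE (5,2): turn R to N, flip to black, move to (4,2). |black|=1
Step 2: on WHITE (4,2): turn R to E, flip to black, move to (4,3). |black|=2
Step 3: on WHITE (4,3): turn R to S, flip to black, move to (5,3). |black|=3
Step 4: on WHITE (5,3): turn R to W, flip to black, move to (5,2). |black|=4
Step 5: on BLACK (5,2): turn L to S, flip to white, move to (6,2). |black|=3
Step 6: on WHITE (6,2): turn R to W, flip to black, move to (6,1). |black|=4
Step 7: on WHITE (6,1): turn R to N, flip to black, move to (5,1). |black|=5
Step 8: on WHITE (5,1): turn R to E, flip to black, move to (5,2). |black|=6
Step 9: on WHITE (5,2): turn R to S, flip to black, move to (6,2). |black|=7
Step 10: on BLACK (6,2): turn L to E, flip to white, move to (6,3). |black|=6
Step 11: on WHITE (6,3): turn R to S, flip to black, move to (7,3). |black|=7
Step 12: on WHITE (7,3): turn R to W, flip to black, move to (7,2). |black|=8
Step 13: on WHITE (7,2): turn R to N, flip to black, move to (6,2). |black|=9
Step 14: on WHITE (6,2): turn R to E, flip to black, move to (6,3). |black|=10
Step 15: on BLACK (6,3): turn L to N, flip to white, move to (5,3). |black|=9
Step 16: on BLACK (5,3): turn L to W, flip to white, move to (5,2). |black|=8

Answer: 8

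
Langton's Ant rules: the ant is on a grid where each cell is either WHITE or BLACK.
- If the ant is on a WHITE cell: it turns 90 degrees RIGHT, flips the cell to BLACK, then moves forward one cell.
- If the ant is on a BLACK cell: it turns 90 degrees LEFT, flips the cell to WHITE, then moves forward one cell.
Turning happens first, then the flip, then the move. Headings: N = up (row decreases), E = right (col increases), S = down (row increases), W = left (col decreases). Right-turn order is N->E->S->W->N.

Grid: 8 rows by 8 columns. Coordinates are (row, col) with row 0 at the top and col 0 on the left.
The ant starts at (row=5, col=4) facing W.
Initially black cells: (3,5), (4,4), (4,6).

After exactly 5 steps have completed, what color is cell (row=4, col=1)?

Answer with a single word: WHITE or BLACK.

Answer: WHITE

Derivation:
Step 1: on WHITE (5,4): turn R to N, flip to black, move to (4,4). |black|=4
Step 2: on BLACK (4,4): turn L to W, flip to white, move to (4,3). |black|=3
Step 3: on WHITE (4,3): turn R to N, flip to black, move to (3,3). |black|=4
Step 4: on WHITE (3,3): turn R to E, flip to black, move to (3,4). |black|=5
Step 5: on WHITE (3,4): turn R to S, flip to black, move to (4,4). |black|=6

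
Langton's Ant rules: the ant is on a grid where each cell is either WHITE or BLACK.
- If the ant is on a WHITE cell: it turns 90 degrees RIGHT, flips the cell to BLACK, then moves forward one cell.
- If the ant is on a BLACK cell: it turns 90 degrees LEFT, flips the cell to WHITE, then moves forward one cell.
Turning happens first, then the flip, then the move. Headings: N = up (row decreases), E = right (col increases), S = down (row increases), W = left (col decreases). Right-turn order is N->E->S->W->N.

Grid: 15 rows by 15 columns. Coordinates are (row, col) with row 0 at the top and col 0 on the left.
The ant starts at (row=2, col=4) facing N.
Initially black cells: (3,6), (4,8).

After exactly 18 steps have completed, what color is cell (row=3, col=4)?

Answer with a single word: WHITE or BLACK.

Answer: WHITE

Derivation:
Step 1: on WHITE (2,4): turn R to E, flip to black, move to (2,5). |black|=3
Step 2: on WHITE (2,5): turn R to S, flip to black, move to (3,5). |black|=4
Step 3: on WHITE (3,5): turn R to W, flip to black, move to (3,4). |black|=5
Step 4: on WHITE (3,4): turn R to N, flip to black, move to (2,4). |black|=6
Step 5: on BLACK (2,4): turn L to W, flip to white, move to (2,3). |black|=5
Step 6: on WHITE (2,3): turn R to N, flip to black, move to (1,3). |black|=6
Step 7: on WHITE (1,3): turn R to E, flip to black, move to (1,4). |black|=7
Step 8: on WHITE (1,4): turn R to S, flip to black, move to (2,4). |black|=8
Step 9: on WHITE (2,4): turn R to W, flip to black, move to (2,3). |black|=9
Step 10: on BLACK (2,3): turn L to S, flip to white, move to (3,3). |black|=8
Step 11: on WHITE (3,3): turn R to W, flip to black, move to (3,2). |black|=9
Step 12: on WHITE (3,2): turn R to N, flip to black, move to (2,2). |black|=10
Step 13: on WHITE (2,2): turn R to E, flip to black, move to (2,3). |black|=11
Step 14: on WHITE (2,3): turn R to S, flip to black, move to (3,3). |black|=12
Step 15: on BLACK (3,3): turn L to E, flip to white, move to (3,4). |black|=11
Step 16: on BLACK (3,4): turn L to N, flip to white, move to (2,4). |black|=10
Step 17: on BLACK (2,4): turn L to W, flip to white, move to (2,3). |black|=9
Step 18: on BLACK (2,3): turn L to S, flip to white, move to (3,3). |black|=8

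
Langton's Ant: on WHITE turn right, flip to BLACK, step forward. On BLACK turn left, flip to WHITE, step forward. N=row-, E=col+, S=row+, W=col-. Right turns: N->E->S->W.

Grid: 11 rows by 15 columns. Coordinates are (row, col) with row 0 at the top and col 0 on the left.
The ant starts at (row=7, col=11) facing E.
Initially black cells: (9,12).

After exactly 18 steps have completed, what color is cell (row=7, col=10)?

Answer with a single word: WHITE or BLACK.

Answer: WHITE

Derivation:
Step 1: on WHITE (7,11): turn R to S, flip to black, move to (8,11). |black|=2
Step 2: on WHITE (8,11): turn R to W, flip to black, move to (8,10). |black|=3
Step 3: on WHITE (8,10): turn R to N, flip to black, move to (7,10). |black|=4
Step 4: on WHITE (7,10): turn R to E, flip to black, move to (7,11). |black|=5
Step 5: on BLACK (7,11): turn L to N, flip to white, move to (6,11). |black|=4
Step 6: on WHITE (6,11): turn R to E, flip to black, move to (6,12). |black|=5
Step 7: on WHITE (6,12): turn R to S, flip to black, move to (7,12). |black|=6
Step 8: on WHITE (7,12): turn R to W, flip to black, move to (7,11). |black|=7
Step 9: on WHITE (7,11): turn R to N, flip to black, move to (6,11). |black|=8
Step 10: on BLACK (6,11): turn L to W, flip to white, move to (6,10). |black|=7
Step 11: on WHITE (6,10): turn R to N, flip to black, move to (5,10). |black|=8
Step 12: on WHITE (5,10): turn R to E, flip to black, move to (5,11). |black|=9
Step 13: on WHITE (5,11): turn R to S, flip to black, move to (6,11). |black|=10
Step 14: on WHITE (6,11): turn R to W, flip to black, move to (6,10). |black|=11
Step 15: on BLACK (6,10): turn L to S, flip to white, move to (7,10). |black|=10
Step 16: on BLACK (7,10): turn L to E, flip to white, move to (7,11). |black|=9
Step 17: on BLACK (7,11): turn L to N, flip to white, move to (6,11). |black|=8
Step 18: on BLACK (6,11): turn L to W, flip to white, move to (6,10). |black|=7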